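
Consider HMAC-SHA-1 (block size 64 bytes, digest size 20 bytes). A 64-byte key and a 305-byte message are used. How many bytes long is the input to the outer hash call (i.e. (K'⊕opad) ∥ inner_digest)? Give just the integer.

Key is 64 ≤ 64 bytes, zero-padded: |K'| = 64.
Outer input = (K'⊕opad) ∥ H(inner) → 64 + 20 = 84 bytes.

84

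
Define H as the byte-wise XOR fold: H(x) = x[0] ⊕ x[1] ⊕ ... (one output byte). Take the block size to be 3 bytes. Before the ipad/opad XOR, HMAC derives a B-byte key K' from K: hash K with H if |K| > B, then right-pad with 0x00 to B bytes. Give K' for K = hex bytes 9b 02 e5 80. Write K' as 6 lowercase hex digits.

fc0000

|K| = 4 > B = 3, so first hash the key.
H(K): XOR 9b⊕02⊕e5⊕80 = fc.
Zero-pad H(K) = fc to 3 bytes: K' = fc 00 00.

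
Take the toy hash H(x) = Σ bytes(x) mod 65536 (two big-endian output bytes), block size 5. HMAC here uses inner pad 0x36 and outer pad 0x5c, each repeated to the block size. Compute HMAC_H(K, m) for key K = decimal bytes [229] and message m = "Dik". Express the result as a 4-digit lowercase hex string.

Key decimal bytes [229] = e5 is 1 byte ≤ B = 5; zero-pad to 5 bytes: K' = e5 00 00 00 00.
K' ⊕ ipad = d3 36 36 36 36.  K' ⊕ opad = b9 5c 5c 5c 5c.
Inner input = (K'⊕ipad) ∥ m = d3 36 36 36 36 ∥ 44 69 6b.
Inner hash: sum = 211+54+54+54+54+68+105+107 = 707 → 02 c3.
Outer input = (K'⊕opad) ∥ inner = b9 5c 5c 5c 5c ∥ 02 c3.
Outer hash (tag): sum = 185+92+92+92+92+2+195 = 750 → 02 ee.

02ee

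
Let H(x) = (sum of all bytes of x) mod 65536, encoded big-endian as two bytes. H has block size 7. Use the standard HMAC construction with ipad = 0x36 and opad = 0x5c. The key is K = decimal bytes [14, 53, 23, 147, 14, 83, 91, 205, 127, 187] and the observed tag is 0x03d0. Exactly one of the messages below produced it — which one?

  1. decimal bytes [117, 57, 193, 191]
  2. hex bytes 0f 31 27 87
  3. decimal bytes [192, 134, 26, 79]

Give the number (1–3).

Key decimal bytes [14, 53, 23, 147, 14, 83, 91, 205, 127, 187] = 0e 35 17 93 0e 53 5b cd 7f bb is 10 bytes > B = 7, so hash it first: H(key) = 03 b0, then zero-pad to 7 bytes: K' = 03 b0 00 00 00 00 00.
K' ⊕ ipad = 35 86 36 36 36 36 36; K' ⊕ opad = 5f ec 5c 5c 5c 5c 5c.
m1: inner = H(35 86 36 36 36 36 36 75 39 c1 bf) = 03 f7; tag = H(5f ec 5c 5c 5c 5c 5c 03 f7) = 0411
m2: inner = H(35 86 36 36 36 36 36 0f 31 27 87) = 02 b7; tag = H(5f ec 5c 5c 5c 5c 5c 02 b7) = 03d0 ← matches
m3: inner = H(35 86 36 36 36 36 36 c0 86 1a 4f) = 03 78; tag = H(5f ec 5c 5c 5c 5c 5c 03 78) = 0392

2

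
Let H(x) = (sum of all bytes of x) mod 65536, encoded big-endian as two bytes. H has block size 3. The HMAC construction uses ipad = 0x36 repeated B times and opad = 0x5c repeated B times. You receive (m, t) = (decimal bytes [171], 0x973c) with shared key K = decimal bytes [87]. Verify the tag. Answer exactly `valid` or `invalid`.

Key decimal bytes [87] = 57 is 1 byte ≤ B = 3; zero-pad to 3 bytes: K' = 57 00 00.
K' ⊕ ipad = 61 36 36; K' ⊕ opad = 0b 5c 5c.
Inner hash: sum = 97+54+54+171 = 376 → 01 78.
Outer hash (recomputed tag): sum = 11+92+92+1+120 = 316 → 01 3c.
Recomputed tag = 013c; claimed = 973c → mismatch.

invalid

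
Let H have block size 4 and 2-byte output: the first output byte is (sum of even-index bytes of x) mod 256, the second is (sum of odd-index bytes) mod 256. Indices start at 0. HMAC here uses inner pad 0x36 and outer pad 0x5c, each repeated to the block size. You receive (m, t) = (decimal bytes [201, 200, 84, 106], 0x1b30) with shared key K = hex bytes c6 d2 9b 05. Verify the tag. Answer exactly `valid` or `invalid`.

valid

Key hex bytes c6 d2 9b 05 is exactly B = 4 bytes: K' = c6 d2 9b 05.
K' ⊕ ipad = f0 e4 ad 33; K' ⊕ opad = 9a 8e c7 59.
Inner hash: even-index sum = 698 mod 256 = 186; odd-index sum = 585 mod 256 = 73 → ba 49.
Outer hash (recomputed tag): even-index sum = 539 mod 256 = 27; odd-index sum = 304 mod 256 = 48 → 1b 30.
Recomputed tag = 1b30; claimed = 1b30 → match.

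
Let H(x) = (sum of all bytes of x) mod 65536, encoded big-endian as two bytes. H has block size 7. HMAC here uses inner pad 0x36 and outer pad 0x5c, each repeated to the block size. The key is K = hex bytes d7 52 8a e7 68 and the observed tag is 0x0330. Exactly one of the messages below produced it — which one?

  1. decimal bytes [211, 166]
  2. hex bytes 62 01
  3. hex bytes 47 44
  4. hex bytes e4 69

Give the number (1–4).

Key hex bytes d7 52 8a e7 68 is 5 bytes ≤ B = 7; zero-pad to 7 bytes: K' = d7 52 8a e7 68 00 00.
K' ⊕ ipad = e1 64 bc d1 5e 36 36; K' ⊕ opad = 8b 0e d6 bb 34 5c 5c.
m1: inner = H(e1 64 bc d1 5e 36 36 d3 a6) = 05 15; tag = H(8b 0e d6 bb 34 5c 5c 05 15) = 0330 ← matches
m2: inner = H(e1 64 bc d1 5e 36 36 62 01) = 03 ff; tag = H(8b 0e d6 bb 34 5c 5c 03 ff) = 0418
m3: inner = H(e1 64 bc d1 5e 36 36 47 44) = 04 27; tag = H(8b 0e d6 bb 34 5c 5c 04 27) = 0341
m4: inner = H(e1 64 bc d1 5e 36 36 e4 69) = 04 e9; tag = H(8b 0e d6 bb 34 5c 5c 04 e9) = 0403

1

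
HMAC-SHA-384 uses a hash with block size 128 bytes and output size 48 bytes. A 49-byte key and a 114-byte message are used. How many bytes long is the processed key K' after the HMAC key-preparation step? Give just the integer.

Key is 49 ≤ 128 bytes, zero-padded: |K'| = 128.

128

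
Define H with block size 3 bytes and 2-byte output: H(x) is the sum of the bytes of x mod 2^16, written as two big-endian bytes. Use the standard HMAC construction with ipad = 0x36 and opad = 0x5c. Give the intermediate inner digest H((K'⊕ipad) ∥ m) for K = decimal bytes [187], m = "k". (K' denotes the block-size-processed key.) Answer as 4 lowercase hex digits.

0164

Key decimal bytes [187] = bb is 1 byte ≤ B = 3; zero-pad to 3 bytes: K' = bb 00 00.
K' ⊕ ipad = 8d 36 36.
Inner input = 8d 36 36 ∥ 6b.
Inner hash: sum = 141+54+54+107 = 356 → 01 64.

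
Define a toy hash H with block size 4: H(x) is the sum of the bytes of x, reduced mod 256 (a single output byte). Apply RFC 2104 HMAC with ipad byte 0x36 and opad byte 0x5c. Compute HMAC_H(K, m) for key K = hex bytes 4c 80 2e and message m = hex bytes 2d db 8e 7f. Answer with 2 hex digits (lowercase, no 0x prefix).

4d

Key hex bytes 4c 80 2e is 3 bytes ≤ B = 4; zero-pad to 4 bytes: K' = 4c 80 2e 00.
K' ⊕ ipad = 7a b6 18 36.  K' ⊕ opad = 10 dc 72 5c.
Inner input = (K'⊕ipad) ∥ m = 7a b6 18 36 ∥ 2d db 8e 7f.
Inner hash: sum = 122+182+24+54+45+219+142+127 = 915; mod 256 = 147 → 93.
Outer input = (K'⊕opad) ∥ inner = 10 dc 72 5c ∥ 93.
Outer hash (tag): sum = 16+220+114+92+147 = 589; mod 256 = 77 → 4d.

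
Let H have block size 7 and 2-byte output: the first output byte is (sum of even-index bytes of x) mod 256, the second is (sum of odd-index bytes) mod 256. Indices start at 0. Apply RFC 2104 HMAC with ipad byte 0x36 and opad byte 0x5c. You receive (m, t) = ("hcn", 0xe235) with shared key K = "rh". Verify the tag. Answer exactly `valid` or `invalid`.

valid

Key "rh" = 72 68 is 2 bytes ≤ B = 7; zero-pad to 7 bytes: K' = 72 68 00 00 00 00 00.
K' ⊕ ipad = 44 5e 36 36 36 36 36; K' ⊕ opad = 2e 34 5c 5c 5c 5c 5c.
Inner hash: even-index sum = 329 mod 256 = 73; odd-index sum = 416 mod 256 = 160 → 49 a0.
Outer hash (recomputed tag): even-index sum = 482 mod 256 = 226; odd-index sum = 309 mod 256 = 53 → e2 35.
Recomputed tag = e235; claimed = e235 → match.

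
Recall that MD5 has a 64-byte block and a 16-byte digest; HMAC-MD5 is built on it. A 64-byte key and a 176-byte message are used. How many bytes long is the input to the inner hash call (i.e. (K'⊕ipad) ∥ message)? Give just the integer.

240

Key is 64 ≤ 64 bytes, zero-padded: |K'| = 64.
Inner input = (K'⊕ipad) ∥ m → 64 + 176 = 240 bytes.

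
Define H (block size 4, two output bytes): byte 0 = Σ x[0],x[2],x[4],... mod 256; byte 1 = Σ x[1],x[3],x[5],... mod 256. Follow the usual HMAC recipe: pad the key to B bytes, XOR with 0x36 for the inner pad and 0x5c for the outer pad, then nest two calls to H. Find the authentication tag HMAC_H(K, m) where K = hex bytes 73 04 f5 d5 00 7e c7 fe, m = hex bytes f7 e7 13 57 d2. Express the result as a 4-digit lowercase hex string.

Key hex bytes 73 04 f5 d5 00 7e c7 fe is 8 bytes > B = 4, so hash it first: H(key) = 2f 55, then zero-pad to 4 bytes: K' = 2f 55 00 00.
K' ⊕ ipad = 19 63 36 36.  K' ⊕ opad = 73 09 5c 5c.
Inner input = (K'⊕ipad) ∥ m = 19 63 36 36 ∥ f7 e7 13 57 d2.
Inner hash: even-index sum = 555 mod 256 = 43; odd-index sum = 471 mod 256 = 215 → 2b d7.
Outer input = (K'⊕opad) ∥ inner = 73 09 5c 5c ∥ 2b d7.
Outer hash (tag): even-index sum = 250 mod 256 = 250; odd-index sum = 316 mod 256 = 60 → fa 3c.

fa3c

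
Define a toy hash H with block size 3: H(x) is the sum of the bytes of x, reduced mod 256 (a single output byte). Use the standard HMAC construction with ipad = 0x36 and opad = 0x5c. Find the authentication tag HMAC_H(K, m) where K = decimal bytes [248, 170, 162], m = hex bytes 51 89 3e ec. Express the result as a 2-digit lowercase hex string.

Key decimal bytes [248, 170, 162] = f8 aa a2 is exactly B = 3 bytes: K' = f8 aa a2.
K' ⊕ ipad = ce 9c 94.  K' ⊕ opad = a4 f6 fe.
Inner input = (K'⊕ipad) ∥ m = ce 9c 94 ∥ 51 89 3e ec.
Inner hash: sum = 206+156+148+81+137+62+236 = 1026; mod 256 = 2 → 02.
Outer input = (K'⊕opad) ∥ inner = a4 f6 fe ∥ 02.
Outer hash (tag): sum = 164+246+254+2 = 666; mod 256 = 154 → 9a.

9a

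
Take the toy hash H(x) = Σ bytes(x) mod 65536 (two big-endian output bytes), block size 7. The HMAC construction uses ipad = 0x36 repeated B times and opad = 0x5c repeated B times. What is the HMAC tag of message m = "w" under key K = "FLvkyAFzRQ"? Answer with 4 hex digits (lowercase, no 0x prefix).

Key "FLvkyAFzRQ" = 46 4c 76 6b 79 41 46 7a 52 51 is 10 bytes > B = 7, so hash it first: H(key) = 03 90, then zero-pad to 7 bytes: K' = 03 90 00 00 00 00 00.
K' ⊕ ipad = 35 a6 36 36 36 36 36.  K' ⊕ opad = 5f cc 5c 5c 5c 5c 5c.
Inner input = (K'⊕ipad) ∥ m = 35 a6 36 36 36 36 36 ∥ 77.
Inner hash: sum = 53+166+54+54+54+54+54+119 = 608 → 02 60.
Outer input = (K'⊕opad) ∥ inner = 5f cc 5c 5c 5c 5c 5c ∥ 02 60.
Outer hash (tag): sum = 95+204+92+92+92+92+92+2+96 = 857 → 03 59.

0359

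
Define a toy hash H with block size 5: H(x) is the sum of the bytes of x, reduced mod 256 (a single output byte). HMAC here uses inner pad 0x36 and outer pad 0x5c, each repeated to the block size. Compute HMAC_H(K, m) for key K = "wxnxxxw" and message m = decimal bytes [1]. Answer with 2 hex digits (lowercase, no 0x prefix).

Key "wxnxxxw" = 77 78 6e 78 78 78 77 is 7 bytes > B = 5, so hash it first: H(key) = 3c, then zero-pad to 5 bytes: K' = 3c 00 00 00 00.
K' ⊕ ipad = 0a 36 36 36 36.  K' ⊕ opad = 60 5c 5c 5c 5c.
Inner input = (K'⊕ipad) ∥ m = 0a 36 36 36 36 ∥ 01.
Inner hash: sum = 10+54+54+54+54+1 = 227 → e3.
Outer input = (K'⊕opad) ∥ inner = 60 5c 5c 5c 5c ∥ e3.
Outer hash (tag): sum = 96+92+92+92+92+227 = 691; mod 256 = 179 → b3.

b3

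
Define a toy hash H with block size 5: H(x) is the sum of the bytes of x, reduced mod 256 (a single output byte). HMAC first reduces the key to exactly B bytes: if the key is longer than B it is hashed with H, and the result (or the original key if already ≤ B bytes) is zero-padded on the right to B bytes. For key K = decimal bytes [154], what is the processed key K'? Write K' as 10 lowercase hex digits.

Key decimal bytes [154] = 9a is 1 byte ≤ B = 5; zero-pad to 5 bytes: K' = 9a 00 00 00 00.

9a00000000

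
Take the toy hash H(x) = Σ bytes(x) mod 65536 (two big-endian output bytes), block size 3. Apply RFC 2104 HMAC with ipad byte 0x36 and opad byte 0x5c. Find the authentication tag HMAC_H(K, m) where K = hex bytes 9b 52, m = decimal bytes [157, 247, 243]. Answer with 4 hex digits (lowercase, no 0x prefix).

0202

Key hex bytes 9b 52 is 2 bytes ≤ B = 3; zero-pad to 3 bytes: K' = 9b 52 00.
K' ⊕ ipad = ad 64 36.  K' ⊕ opad = c7 0e 5c.
Inner input = (K'⊕ipad) ∥ m = ad 64 36 ∥ 9d f7 f3.
Inner hash: sum = 173+100+54+157+247+243 = 974 → 03 ce.
Outer input = (K'⊕opad) ∥ inner = c7 0e 5c ∥ 03 ce.
Outer hash (tag): sum = 199+14+92+3+206 = 514 → 02 02.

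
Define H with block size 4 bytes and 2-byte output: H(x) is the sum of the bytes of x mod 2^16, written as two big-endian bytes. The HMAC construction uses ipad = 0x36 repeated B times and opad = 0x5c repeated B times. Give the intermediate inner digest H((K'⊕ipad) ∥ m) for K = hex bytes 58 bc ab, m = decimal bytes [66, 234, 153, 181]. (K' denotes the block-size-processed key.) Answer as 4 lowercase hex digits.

Key hex bytes 58 bc ab is 3 bytes ≤ B = 4; zero-pad to 4 bytes: K' = 58 bc ab 00.
K' ⊕ ipad = 6e 8a 9d 36.
Inner input = 6e 8a 9d 36 ∥ 42 ea 99 b5.
Inner hash: sum = 110+138+157+54+66+234+153+181 = 1093 → 04 45.

0445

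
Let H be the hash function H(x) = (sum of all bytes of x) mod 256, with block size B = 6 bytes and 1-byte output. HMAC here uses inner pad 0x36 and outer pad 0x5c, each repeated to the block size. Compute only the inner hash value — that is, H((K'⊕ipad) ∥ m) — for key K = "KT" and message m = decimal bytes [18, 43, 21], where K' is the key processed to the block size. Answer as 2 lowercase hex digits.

Key "KT" = 4b 54 is 2 bytes ≤ B = 6; zero-pad to 6 bytes: K' = 4b 54 00 00 00 00.
K' ⊕ ipad = 7d 62 36 36 36 36.
Inner input = 7d 62 36 36 36 36 ∥ 12 2b 15.
Inner hash: sum = 125+98+54+54+54+54+18+43+21 = 521; mod 256 = 9 → 09.

09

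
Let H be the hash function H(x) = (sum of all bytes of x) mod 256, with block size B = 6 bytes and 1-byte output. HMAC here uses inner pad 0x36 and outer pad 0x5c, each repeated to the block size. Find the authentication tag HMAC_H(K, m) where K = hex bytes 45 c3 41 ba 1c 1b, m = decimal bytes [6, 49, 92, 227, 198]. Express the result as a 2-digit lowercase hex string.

Key hex bytes 45 c3 41 ba 1c 1b is exactly B = 6 bytes: K' = 45 c3 41 ba 1c 1b.
K' ⊕ ipad = 73 f5 77 8c 2a 2d.  K' ⊕ opad = 19 9f 1d e6 40 47.
Inner input = (K'⊕ipad) ∥ m = 73 f5 77 8c 2a 2d ∥ 06 31 5c e3 c6.
Inner hash: sum = 115+245+119+140+42+45+6+49+92+227+198 = 1278; mod 256 = 254 → fe.
Outer input = (K'⊕opad) ∥ inner = 19 9f 1d e6 40 47 ∥ fe.
Outer hash (tag): sum = 25+159+29+230+64+71+254 = 832; mod 256 = 64 → 40.

40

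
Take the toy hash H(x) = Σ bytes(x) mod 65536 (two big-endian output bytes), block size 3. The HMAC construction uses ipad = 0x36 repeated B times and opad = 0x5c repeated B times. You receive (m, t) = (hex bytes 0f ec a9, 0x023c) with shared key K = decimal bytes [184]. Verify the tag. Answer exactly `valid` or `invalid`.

Key decimal bytes [184] = b8 is 1 byte ≤ B = 3; zero-pad to 3 bytes: K' = b8 00 00.
K' ⊕ ipad = 8e 36 36; K' ⊕ opad = e4 5c 5c.
Inner hash: sum = 142+54+54+15+236+169 = 670 → 02 9e.
Outer hash (recomputed tag): sum = 228+92+92+2+158 = 572 → 02 3c.
Recomputed tag = 023c; claimed = 023c → match.

valid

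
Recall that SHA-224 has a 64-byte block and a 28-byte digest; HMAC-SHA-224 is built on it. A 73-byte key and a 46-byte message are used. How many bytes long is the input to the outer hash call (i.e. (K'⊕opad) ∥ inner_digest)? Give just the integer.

Key is 73 > 64 bytes, so it is hashed to 28 bytes then zero-padded to 64: |K'| = 64.
Outer input = (K'⊕opad) ∥ H(inner) → 64 + 28 = 92 bytes.

92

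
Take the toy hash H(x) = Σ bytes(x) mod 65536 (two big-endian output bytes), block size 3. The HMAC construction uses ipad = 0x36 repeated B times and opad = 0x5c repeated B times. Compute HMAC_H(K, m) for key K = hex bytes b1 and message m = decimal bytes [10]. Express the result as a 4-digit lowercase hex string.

Key hex bytes b1 is 1 byte ≤ B = 3; zero-pad to 3 bytes: K' = b1 00 00.
K' ⊕ ipad = 87 36 36.  K' ⊕ opad = ed 5c 5c.
Inner input = (K'⊕ipad) ∥ m = 87 36 36 ∥ 0a.
Inner hash: sum = 135+54+54+10 = 253 → 00 fd.
Outer input = (K'⊕opad) ∥ inner = ed 5c 5c ∥ 00 fd.
Outer hash (tag): sum = 237+92+92+0+253 = 674 → 02 a2.

02a2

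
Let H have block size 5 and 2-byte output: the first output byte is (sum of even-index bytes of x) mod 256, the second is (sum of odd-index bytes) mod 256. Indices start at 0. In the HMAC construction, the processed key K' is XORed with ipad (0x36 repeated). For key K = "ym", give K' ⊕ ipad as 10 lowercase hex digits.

Key "ym" = 79 6d is 2 bytes ≤ B = 5; zero-pad to 5 bytes: K' = 79 6d 00 00 00.
XOR each byte with 0x36: 79⊕36=4f, 6d⊕36=5b, 00⊕36=36, 00⊕36=36, 00⊕36=36.

4f5b363636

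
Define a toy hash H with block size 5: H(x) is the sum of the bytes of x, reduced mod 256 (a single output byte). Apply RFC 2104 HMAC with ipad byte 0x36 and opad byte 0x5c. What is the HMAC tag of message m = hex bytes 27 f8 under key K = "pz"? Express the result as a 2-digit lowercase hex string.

b9

Key "pz" = 70 7a is 2 bytes ≤ B = 5; zero-pad to 5 bytes: K' = 70 7a 00 00 00.
K' ⊕ ipad = 46 4c 36 36 36.  K' ⊕ opad = 2c 26 5c 5c 5c.
Inner input = (K'⊕ipad) ∥ m = 46 4c 36 36 36 ∥ 27 f8.
Inner hash: sum = 70+76+54+54+54+39+248 = 595; mod 256 = 83 → 53.
Outer input = (K'⊕opad) ∥ inner = 2c 26 5c 5c 5c ∥ 53.
Outer hash (tag): sum = 44+38+92+92+92+83 = 441; mod 256 = 185 → b9.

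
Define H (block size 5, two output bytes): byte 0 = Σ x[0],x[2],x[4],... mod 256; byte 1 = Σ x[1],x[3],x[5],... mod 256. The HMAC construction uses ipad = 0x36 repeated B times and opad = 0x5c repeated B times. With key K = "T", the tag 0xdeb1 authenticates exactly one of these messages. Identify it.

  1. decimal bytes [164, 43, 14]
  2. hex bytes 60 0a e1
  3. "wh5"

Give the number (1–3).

Key "T" = 54 is 1 byte ≤ B = 5; zero-pad to 5 bytes: K' = 54 00 00 00 00.
K' ⊕ ipad = 62 36 36 36 36; K' ⊕ opad = 08 5c 5c 5c 5c.
m1: inner = H(62 36 36 36 36 a4 2b 0e) = f9 1e; tag = H(08 5c 5c 5c 5c f9 1e) = deb1 ← matches
m2: inner = H(62 36 36 36 36 60 0a e1) = d8 ad; tag = H(08 5c 5c 5c 5c d8 ad) = 6d90
m3: inner = H(62 36 36 36 36 77 68 35) = 36 18; tag = H(08 5c 5c 5c 5c 36 18) = d8ee

1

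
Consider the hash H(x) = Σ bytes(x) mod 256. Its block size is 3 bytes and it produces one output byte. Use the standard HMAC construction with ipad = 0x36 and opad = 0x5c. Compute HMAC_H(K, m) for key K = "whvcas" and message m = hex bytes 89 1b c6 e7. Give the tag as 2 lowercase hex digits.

Key "whvcas" = 77 68 76 63 61 73 is 6 bytes > B = 3, so hash it first: H(key) = 8c, then zero-pad to 3 bytes: K' = 8c 00 00.
K' ⊕ ipad = ba 36 36.  K' ⊕ opad = d0 5c 5c.
Inner input = (K'⊕ipad) ∥ m = ba 36 36 ∥ 89 1b c6 e7.
Inner hash: sum = 186+54+54+137+27+198+231 = 887; mod 256 = 119 → 77.
Outer input = (K'⊕opad) ∥ inner = d0 5c 5c ∥ 77.
Outer hash (tag): sum = 208+92+92+119 = 511; mod 256 = 255 → ff.

ff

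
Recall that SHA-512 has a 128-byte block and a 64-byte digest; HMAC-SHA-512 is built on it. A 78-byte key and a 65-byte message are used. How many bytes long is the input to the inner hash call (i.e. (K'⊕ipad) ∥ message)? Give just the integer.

193

Key is 78 ≤ 128 bytes, zero-padded: |K'| = 128.
Inner input = (K'⊕ipad) ∥ m → 128 + 65 = 193 bytes.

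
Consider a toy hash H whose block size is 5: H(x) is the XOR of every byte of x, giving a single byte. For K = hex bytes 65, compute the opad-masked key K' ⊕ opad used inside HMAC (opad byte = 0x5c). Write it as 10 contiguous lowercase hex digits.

Key hex bytes 65 is 1 byte ≤ B = 5; zero-pad to 5 bytes: K' = 65 00 00 00 00.
XOR each byte with 0x5c: 65⊕5c=39, 00⊕5c=5c, 00⊕5c=5c, 00⊕5c=5c, 00⊕5c=5c.

395c5c5c5c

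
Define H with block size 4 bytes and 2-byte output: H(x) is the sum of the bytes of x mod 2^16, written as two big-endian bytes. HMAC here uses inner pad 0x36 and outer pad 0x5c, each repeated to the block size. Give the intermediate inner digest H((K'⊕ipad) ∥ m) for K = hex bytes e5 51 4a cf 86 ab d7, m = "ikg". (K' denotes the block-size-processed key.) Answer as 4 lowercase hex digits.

Key hex bytes e5 51 4a cf 86 ab d7 is 7 bytes > B = 4, so hash it first: H(key) = 04 57, then zero-pad to 4 bytes: K' = 04 57 00 00.
K' ⊕ ipad = 32 61 36 36.
Inner input = 32 61 36 36 ∥ 69 6b 67.
Inner hash: sum = 50+97+54+54+105+107+103 = 570 → 02 3a.

023a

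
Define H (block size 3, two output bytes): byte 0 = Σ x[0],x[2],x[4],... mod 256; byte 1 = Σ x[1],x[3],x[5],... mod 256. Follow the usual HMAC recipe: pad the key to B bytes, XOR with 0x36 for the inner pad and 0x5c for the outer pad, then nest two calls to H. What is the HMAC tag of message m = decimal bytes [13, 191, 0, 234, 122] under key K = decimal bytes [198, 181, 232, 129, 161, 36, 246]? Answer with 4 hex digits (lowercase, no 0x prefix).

Key decimal bytes [198, 181, 232, 129, 161, 36, 246] = c6 b5 e8 81 a1 24 f6 is 7 bytes > B = 3, so hash it first: H(key) = 45 5a, then zero-pad to 3 bytes: K' = 45 5a 00.
K' ⊕ ipad = 73 6c 36.  K' ⊕ opad = 19 06 5c.
Inner input = (K'⊕ipad) ∥ m = 73 6c 36 ∥ 0d bf 00 ea 7a.
Inner hash: even-index sum = 594 mod 256 = 82; odd-index sum = 243 mod 256 = 243 → 52 f3.
Outer input = (K'⊕opad) ∥ inner = 19 06 5c ∥ 52 f3.
Outer hash (tag): even-index sum = 360 mod 256 = 104; odd-index sum = 88 mod 256 = 88 → 68 58.

6858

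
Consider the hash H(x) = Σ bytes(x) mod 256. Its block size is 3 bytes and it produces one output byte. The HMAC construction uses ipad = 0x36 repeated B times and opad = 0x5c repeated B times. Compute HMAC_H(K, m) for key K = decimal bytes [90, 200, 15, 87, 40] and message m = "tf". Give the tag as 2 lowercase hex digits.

Key decimal bytes [90, 200, 15, 87, 40] = 5a c8 0f 57 28 is 5 bytes > B = 3, so hash it first: H(key) = b0, then zero-pad to 3 bytes: K' = b0 00 00.
K' ⊕ ipad = 86 36 36.  K' ⊕ opad = ec 5c 5c.
Inner input = (K'⊕ipad) ∥ m = 86 36 36 ∥ 74 66.
Inner hash: sum = 134+54+54+116+102 = 460; mod 256 = 204 → cc.
Outer input = (K'⊕opad) ∥ inner = ec 5c 5c ∥ cc.
Outer hash (tag): sum = 236+92+92+204 = 624; mod 256 = 112 → 70.

70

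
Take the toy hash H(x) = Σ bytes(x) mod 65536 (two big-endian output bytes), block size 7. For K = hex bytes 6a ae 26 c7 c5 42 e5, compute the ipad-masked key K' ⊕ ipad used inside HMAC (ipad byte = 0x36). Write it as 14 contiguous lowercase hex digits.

Key hex bytes 6a ae 26 c7 c5 42 e5 is exactly B = 7 bytes: K' = 6a ae 26 c7 c5 42 e5.
XOR each byte with 0x36: 6a⊕36=5c, ae⊕36=98, 26⊕36=10, c7⊕36=f1, c5⊕36=f3, 42⊕36=74, e5⊕36=d3.

5c9810f1f374d3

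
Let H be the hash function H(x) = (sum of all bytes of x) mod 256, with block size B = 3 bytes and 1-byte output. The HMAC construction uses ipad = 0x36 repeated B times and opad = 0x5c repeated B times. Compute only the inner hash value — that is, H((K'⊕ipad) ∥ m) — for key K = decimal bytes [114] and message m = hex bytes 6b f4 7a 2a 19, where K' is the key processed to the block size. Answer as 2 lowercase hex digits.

cc

Key decimal bytes [114] = 72 is 1 byte ≤ B = 3; zero-pad to 3 bytes: K' = 72 00 00.
K' ⊕ ipad = 44 36 36.
Inner input = 44 36 36 ∥ 6b f4 7a 2a 19.
Inner hash: sum = 68+54+54+107+244+122+42+25 = 716; mod 256 = 204 → cc.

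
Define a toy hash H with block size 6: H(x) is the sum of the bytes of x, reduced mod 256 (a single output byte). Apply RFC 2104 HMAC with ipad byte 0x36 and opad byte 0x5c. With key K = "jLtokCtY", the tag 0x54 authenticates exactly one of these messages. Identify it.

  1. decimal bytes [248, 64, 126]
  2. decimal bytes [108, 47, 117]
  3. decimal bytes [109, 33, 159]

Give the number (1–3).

2

Key "jLtokCtY" = 6a 4c 74 6f 6b 43 74 59 is 8 bytes > B = 6, so hash it first: H(key) = 14, then zero-pad to 6 bytes: K' = 14 00 00 00 00 00.
K' ⊕ ipad = 22 36 36 36 36 36; K' ⊕ opad = 48 5c 5c 5c 5c 5c.
m1: inner = H(22 36 36 36 36 36 f8 40 7e) = e6; tag = H(48 5c 5c 5c 5c 5c e6) = fa
m2: inner = H(22 36 36 36 36 36 6c 2f 75) = 40; tag = H(48 5c 5c 5c 5c 5c 40) = 54 ← matches
m3: inner = H(22 36 36 36 36 36 6d 21 9f) = 5d; tag = H(48 5c 5c 5c 5c 5c 5d) = 71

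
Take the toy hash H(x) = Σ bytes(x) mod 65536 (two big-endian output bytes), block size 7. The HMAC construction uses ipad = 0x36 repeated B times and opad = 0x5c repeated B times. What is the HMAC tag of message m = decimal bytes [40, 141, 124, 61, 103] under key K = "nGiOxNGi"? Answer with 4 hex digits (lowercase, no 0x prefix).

03d8

Key "nGiOxNGi" = 6e 47 69 4f 78 4e 47 69 is 8 bytes > B = 7, so hash it first: H(key) = 02 e3, then zero-pad to 7 bytes: K' = 02 e3 00 00 00 00 00.
K' ⊕ ipad = 34 d5 36 36 36 36 36.  K' ⊕ opad = 5e bf 5c 5c 5c 5c 5c.
Inner input = (K'⊕ipad) ∥ m = 34 d5 36 36 36 36 36 ∥ 28 8d 7c 3d 67.
Inner hash: sum = 52+213+54+54+54+54+54+40+141+124+61+103 = 1004 → 03 ec.
Outer input = (K'⊕opad) ∥ inner = 5e bf 5c 5c 5c 5c 5c ∥ 03 ec.
Outer hash (tag): sum = 94+191+92+92+92+92+92+3+236 = 984 → 03 d8.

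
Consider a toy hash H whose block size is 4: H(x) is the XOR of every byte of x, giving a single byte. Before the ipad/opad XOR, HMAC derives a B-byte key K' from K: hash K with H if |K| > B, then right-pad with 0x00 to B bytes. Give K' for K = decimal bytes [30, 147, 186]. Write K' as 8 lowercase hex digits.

Key decimal bytes [30, 147, 186] = 1e 93 ba is 3 bytes ≤ B = 4; zero-pad to 4 bytes: K' = 1e 93 ba 00.

1e93ba00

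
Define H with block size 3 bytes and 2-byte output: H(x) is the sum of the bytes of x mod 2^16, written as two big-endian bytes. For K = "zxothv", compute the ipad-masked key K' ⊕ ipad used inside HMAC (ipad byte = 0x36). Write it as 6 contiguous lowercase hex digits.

348536

Key "zxothv" = 7a 78 6f 74 68 76 is 6 bytes > B = 3, so hash it first: H(key) = 02 b3, then zero-pad to 3 bytes: K' = 02 b3 00.
XOR each byte with 0x36: 02⊕36=34, b3⊕36=85, 00⊕36=36.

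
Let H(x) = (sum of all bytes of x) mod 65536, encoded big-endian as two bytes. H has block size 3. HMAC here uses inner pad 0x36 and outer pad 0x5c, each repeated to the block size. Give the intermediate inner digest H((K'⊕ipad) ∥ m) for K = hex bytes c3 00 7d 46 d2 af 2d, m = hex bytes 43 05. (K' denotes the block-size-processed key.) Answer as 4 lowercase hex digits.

00b5

Key hex bytes c3 00 7d 46 d2 af 2d is 7 bytes > B = 3, so hash it first: H(key) = 03 34, then zero-pad to 3 bytes: K' = 03 34 00.
K' ⊕ ipad = 35 02 36.
Inner input = 35 02 36 ∥ 43 05.
Inner hash: sum = 53+2+54+67+5 = 181 → 00 b5.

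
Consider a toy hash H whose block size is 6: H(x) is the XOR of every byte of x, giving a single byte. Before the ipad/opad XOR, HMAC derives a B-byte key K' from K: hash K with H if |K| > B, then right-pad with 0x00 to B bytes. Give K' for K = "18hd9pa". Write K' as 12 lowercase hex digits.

|K| = 7 > B = 6, so first hash the key.
H(K): XOR 31⊕38⊕68⊕64⊕39⊕70⊕61 = 2d.
Zero-pad H(K) = 2d to 6 bytes: K' = 2d 00 00 00 00 00.

2d0000000000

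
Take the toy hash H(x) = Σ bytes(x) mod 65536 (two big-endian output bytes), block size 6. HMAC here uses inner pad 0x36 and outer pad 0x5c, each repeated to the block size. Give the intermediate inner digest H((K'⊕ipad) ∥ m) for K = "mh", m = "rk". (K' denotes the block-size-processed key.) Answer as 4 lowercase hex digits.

026e

Key "mh" = 6d 68 is 2 bytes ≤ B = 6; zero-pad to 6 bytes: K' = 6d 68 00 00 00 00.
K' ⊕ ipad = 5b 5e 36 36 36 36.
Inner input = 5b 5e 36 36 36 36 ∥ 72 6b.
Inner hash: sum = 91+94+54+54+54+54+114+107 = 622 → 02 6e.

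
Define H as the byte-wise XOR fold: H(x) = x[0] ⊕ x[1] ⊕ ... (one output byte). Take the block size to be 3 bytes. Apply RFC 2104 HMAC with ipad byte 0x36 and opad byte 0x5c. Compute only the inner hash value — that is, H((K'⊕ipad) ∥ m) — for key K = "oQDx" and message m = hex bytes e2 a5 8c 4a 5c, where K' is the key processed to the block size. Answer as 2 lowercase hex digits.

e9

Key "oQDx" = 6f 51 44 78 is 4 bytes > B = 3, so hash it first: H(key) = 02, then zero-pad to 3 bytes: K' = 02 00 00.
K' ⊕ ipad = 34 36 36.
Inner input = 34 36 36 ∥ e2 a5 8c 4a 5c.
Inner hash: XOR 34⊕36⊕36⊕e2⊕a5⊕8c⊕4a⊕5c = e9.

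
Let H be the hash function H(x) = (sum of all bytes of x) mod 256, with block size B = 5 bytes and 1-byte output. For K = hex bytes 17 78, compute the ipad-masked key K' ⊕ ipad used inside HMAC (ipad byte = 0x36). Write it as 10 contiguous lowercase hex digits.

214e363636

Key hex bytes 17 78 is 2 bytes ≤ B = 5; zero-pad to 5 bytes: K' = 17 78 00 00 00.
XOR each byte with 0x36: 17⊕36=21, 78⊕36=4e, 00⊕36=36, 00⊕36=36, 00⊕36=36.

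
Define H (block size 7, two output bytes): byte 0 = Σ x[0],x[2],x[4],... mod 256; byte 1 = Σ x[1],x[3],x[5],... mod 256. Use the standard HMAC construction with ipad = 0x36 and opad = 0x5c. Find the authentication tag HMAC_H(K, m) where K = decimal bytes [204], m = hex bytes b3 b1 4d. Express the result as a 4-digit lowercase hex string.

4661

Key decimal bytes [204] = cc is 1 byte ≤ B = 7; zero-pad to 7 bytes: K' = cc 00 00 00 00 00 00.
K' ⊕ ipad = fa 36 36 36 36 36 36.  K' ⊕ opad = 90 5c 5c 5c 5c 5c 5c.
Inner input = (K'⊕ipad) ∥ m = fa 36 36 36 36 36 36 ∥ b3 b1 4d.
Inner hash: even-index sum = 589 mod 256 = 77; odd-index sum = 418 mod 256 = 162 → 4d a2.
Outer input = (K'⊕opad) ∥ inner = 90 5c 5c 5c 5c 5c 5c ∥ 4d a2.
Outer hash (tag): even-index sum = 582 mod 256 = 70; odd-index sum = 353 mod 256 = 97 → 46 61.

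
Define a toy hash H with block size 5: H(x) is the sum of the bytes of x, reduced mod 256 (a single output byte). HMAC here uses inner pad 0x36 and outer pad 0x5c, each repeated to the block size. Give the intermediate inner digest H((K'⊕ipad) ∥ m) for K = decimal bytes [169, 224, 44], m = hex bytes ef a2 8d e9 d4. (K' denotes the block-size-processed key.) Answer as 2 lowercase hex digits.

Key decimal bytes [169, 224, 44] = a9 e0 2c is 3 bytes ≤ B = 5; zero-pad to 5 bytes: K' = a9 e0 2c 00 00.
K' ⊕ ipad = 9f d6 1a 36 36.
Inner input = 9f d6 1a 36 36 ∥ ef a2 8d e9 d4.
Inner hash: sum = 159+214+26+54+54+239+162+141+233+212 = 1494; mod 256 = 214 → d6.

d6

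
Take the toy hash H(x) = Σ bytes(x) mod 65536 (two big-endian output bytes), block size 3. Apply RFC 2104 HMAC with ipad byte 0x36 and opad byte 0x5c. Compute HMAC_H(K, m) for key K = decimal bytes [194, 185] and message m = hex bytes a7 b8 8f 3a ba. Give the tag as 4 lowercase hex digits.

027e

Key decimal bytes [194, 185] = c2 b9 is 2 bytes ≤ B = 3; zero-pad to 3 bytes: K' = c2 b9 00.
K' ⊕ ipad = f4 8f 36.  K' ⊕ opad = 9e e5 5c.
Inner input = (K'⊕ipad) ∥ m = f4 8f 36 ∥ a7 b8 8f 3a ba.
Inner hash: sum = 244+143+54+167+184+143+58+186 = 1179 → 04 9b.
Outer input = (K'⊕opad) ∥ inner = 9e e5 5c ∥ 04 9b.
Outer hash (tag): sum = 158+229+92+4+155 = 638 → 02 7e.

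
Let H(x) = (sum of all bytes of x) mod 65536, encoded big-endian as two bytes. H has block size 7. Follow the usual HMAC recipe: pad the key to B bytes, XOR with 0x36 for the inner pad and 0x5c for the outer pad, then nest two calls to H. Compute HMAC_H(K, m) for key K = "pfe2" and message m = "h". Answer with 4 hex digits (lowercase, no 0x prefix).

Key "pfe2" = 70 66 65 32 is 4 bytes ≤ B = 7; zero-pad to 7 bytes: K' = 70 66 65 32 00 00 00.
K' ⊕ ipad = 46 50 53 04 36 36 36.  K' ⊕ opad = 2c 3a 39 6e 5c 5c 5c.
Inner input = (K'⊕ipad) ∥ m = 46 50 53 04 36 36 36 ∥ 68.
Inner hash: sum = 70+80+83+4+54+54+54+104 = 503 → 01 f7.
Outer input = (K'⊕opad) ∥ inner = 2c 3a 39 6e 5c 5c 5c ∥ 01 f7.
Outer hash (tag): sum = 44+58+57+110+92+92+92+1+247 = 793 → 03 19.

0319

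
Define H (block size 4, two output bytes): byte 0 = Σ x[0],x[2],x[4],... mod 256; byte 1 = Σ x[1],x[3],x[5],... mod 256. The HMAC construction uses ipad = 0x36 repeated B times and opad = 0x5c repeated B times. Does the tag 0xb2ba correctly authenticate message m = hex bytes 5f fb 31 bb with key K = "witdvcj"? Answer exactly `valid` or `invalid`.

Key "witdvcj" = 77 69 74 64 76 63 6a is 7 bytes > B = 4, so hash it first: H(key) = cb 30, then zero-pad to 4 bytes: K' = cb 30 00 00.
K' ⊕ ipad = fd 06 36 36; K' ⊕ opad = 97 6c 5c 5c.
Inner hash: even-index sum = 451 mod 256 = 195; odd-index sum = 498 mod 256 = 242 → c3 f2.
Outer hash (recomputed tag): even-index sum = 438 mod 256 = 182; odd-index sum = 442 mod 256 = 186 → b6 ba.
Recomputed tag = b6ba; claimed = b2ba → mismatch.

invalid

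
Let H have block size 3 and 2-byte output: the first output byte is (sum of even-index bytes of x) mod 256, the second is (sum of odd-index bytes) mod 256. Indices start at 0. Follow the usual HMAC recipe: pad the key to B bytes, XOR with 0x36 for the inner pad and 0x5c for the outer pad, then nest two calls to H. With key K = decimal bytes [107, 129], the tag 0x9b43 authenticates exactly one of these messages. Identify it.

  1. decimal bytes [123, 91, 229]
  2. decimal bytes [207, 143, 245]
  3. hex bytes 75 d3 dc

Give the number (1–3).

3

Key decimal bytes [107, 129] = 6b 81 is 2 bytes ≤ B = 3; zero-pad to 3 bytes: K' = 6b 81 00.
K' ⊕ ipad = 5d b7 36; K' ⊕ opad = 37 dd 5c.
m1: inner = H(5d b7 36 7b 5b e5) = ee 17; tag = H(37 dd 5c ee 17) = aacb
m2: inner = H(5d b7 36 cf 8f f5) = 22 7b; tag = H(37 dd 5c 22 7b) = 0eff
m3: inner = H(5d b7 36 75 d3 dc) = 66 08; tag = H(37 dd 5c 66 08) = 9b43 ← matches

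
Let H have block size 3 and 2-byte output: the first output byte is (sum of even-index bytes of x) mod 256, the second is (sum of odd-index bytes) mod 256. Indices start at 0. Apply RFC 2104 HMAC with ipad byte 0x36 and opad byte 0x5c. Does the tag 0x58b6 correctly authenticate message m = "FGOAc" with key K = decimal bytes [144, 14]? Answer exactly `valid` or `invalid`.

Key decimal bytes [144, 14] = 90 0e is 2 bytes ≤ B = 3; zero-pad to 3 bytes: K' = 90 0e 00.
K' ⊕ ipad = a6 38 36; K' ⊕ opad = cc 52 5c.
Inner hash: even-index sum = 356 mod 256 = 100; odd-index sum = 304 mod 256 = 48 → 64 30.
Outer hash (recomputed tag): even-index sum = 344 mod 256 = 88; odd-index sum = 182 mod 256 = 182 → 58 b6.
Recomputed tag = 58b6; claimed = 58b6 → match.

valid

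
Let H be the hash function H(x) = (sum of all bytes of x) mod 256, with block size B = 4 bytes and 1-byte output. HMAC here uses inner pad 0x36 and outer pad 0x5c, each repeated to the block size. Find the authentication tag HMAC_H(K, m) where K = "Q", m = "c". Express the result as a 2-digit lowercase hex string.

8d

Key "Q" = 51 is 1 byte ≤ B = 4; zero-pad to 4 bytes: K' = 51 00 00 00.
K' ⊕ ipad = 67 36 36 36.  K' ⊕ opad = 0d 5c 5c 5c.
Inner input = (K'⊕ipad) ∥ m = 67 36 36 36 ∥ 63.
Inner hash: sum = 103+54+54+54+99 = 364; mod 256 = 108 → 6c.
Outer input = (K'⊕opad) ∥ inner = 0d 5c 5c 5c ∥ 6c.
Outer hash (tag): sum = 13+92+92+92+108 = 397; mod 256 = 141 → 8d.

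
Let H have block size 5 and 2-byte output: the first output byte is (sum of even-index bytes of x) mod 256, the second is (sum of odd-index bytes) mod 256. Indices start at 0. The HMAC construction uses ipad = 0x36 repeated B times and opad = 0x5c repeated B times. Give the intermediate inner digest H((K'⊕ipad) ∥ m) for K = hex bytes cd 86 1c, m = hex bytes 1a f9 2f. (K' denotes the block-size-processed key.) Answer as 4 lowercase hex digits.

542f

Key hex bytes cd 86 1c is 3 bytes ≤ B = 5; zero-pad to 5 bytes: K' = cd 86 1c 00 00.
K' ⊕ ipad = fb b0 2a 36 36.
Inner input = fb b0 2a 36 36 ∥ 1a f9 2f.
Inner hash: even-index sum = 596 mod 256 = 84; odd-index sum = 303 mod 256 = 47 → 54 2f.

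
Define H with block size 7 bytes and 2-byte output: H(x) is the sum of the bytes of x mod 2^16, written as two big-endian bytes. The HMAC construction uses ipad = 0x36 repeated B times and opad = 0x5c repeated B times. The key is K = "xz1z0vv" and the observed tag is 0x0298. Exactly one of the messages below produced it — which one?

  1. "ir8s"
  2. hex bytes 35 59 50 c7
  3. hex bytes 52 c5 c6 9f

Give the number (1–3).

1

Key "xz1z0vv" = 78 7a 31 7a 30 76 76 is exactly B = 7 bytes: K' = 78 7a 31 7a 30 76 76.
K' ⊕ ipad = 4e 4c 07 4c 06 40 40; K' ⊕ opad = 24 26 6d 26 6c 2a 2a.
m1: inner = H(4e 4c 07 4c 06 40 40 69 72 38 73) = 02 f9; tag = H(24 26 6d 26 6c 2a 2a 02 f9) = 0298 ← matches
m2: inner = H(4e 4c 07 4c 06 40 40 35 59 50 c7) = 03 18; tag = H(24 26 6d 26 6c 2a 2a 03 18) = 01b8
m3: inner = H(4e 4c 07 4c 06 40 40 52 c5 c6 9f) = 03 ef; tag = H(24 26 6d 26 6c 2a 2a 03 ef) = 028f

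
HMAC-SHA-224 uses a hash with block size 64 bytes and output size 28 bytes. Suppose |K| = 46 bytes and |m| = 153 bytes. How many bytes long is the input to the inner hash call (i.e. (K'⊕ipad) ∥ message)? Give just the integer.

217

Key is 46 ≤ 64 bytes, zero-padded: |K'| = 64.
Inner input = (K'⊕ipad) ∥ m → 64 + 153 = 217 bytes.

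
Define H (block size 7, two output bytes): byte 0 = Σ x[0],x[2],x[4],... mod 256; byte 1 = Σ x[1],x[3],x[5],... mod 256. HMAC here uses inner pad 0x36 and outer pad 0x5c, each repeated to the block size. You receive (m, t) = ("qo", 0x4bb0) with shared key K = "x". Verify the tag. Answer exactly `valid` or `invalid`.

invalid

Key "x" = 78 is 1 byte ≤ B = 7; zero-pad to 7 bytes: K' = 78 00 00 00 00 00 00.
K' ⊕ ipad = 4e 36 36 36 36 36 36; K' ⊕ opad = 24 5c 5c 5c 5c 5c 5c.
Inner hash: even-index sum = 351 mod 256 = 95; odd-index sum = 275 mod 256 = 19 → 5f 13.
Outer hash (recomputed tag): even-index sum = 331 mod 256 = 75; odd-index sum = 371 mod 256 = 115 → 4b 73.
Recomputed tag = 4b73; claimed = 4bb0 → mismatch.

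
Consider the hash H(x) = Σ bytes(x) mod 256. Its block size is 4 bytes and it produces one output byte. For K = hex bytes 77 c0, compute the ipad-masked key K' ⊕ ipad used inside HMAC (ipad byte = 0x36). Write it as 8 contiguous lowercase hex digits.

Key hex bytes 77 c0 is 2 bytes ≤ B = 4; zero-pad to 4 bytes: K' = 77 c0 00 00.
XOR each byte with 0x36: 77⊕36=41, c0⊕36=f6, 00⊕36=36, 00⊕36=36.

41f63636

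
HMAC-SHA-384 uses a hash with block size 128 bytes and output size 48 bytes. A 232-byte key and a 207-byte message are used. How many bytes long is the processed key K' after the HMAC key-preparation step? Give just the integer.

128

Key is 232 > 128 bytes, so it is hashed to 48 bytes then zero-padded to 128: |K'| = 128.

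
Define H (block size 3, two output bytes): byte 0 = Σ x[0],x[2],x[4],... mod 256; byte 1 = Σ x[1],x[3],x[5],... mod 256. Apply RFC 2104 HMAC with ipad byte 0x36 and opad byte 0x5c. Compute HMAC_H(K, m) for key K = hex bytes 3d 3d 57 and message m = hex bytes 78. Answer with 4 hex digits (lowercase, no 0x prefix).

efcd

Key hex bytes 3d 3d 57 is exactly B = 3 bytes: K' = 3d 3d 57.
K' ⊕ ipad = 0b 0b 61.  K' ⊕ opad = 61 61 0b.
Inner input = (K'⊕ipad) ∥ m = 0b 0b 61 ∥ 78.
Inner hash: even-index sum = 108 mod 256 = 108; odd-index sum = 131 mod 256 = 131 → 6c 83.
Outer input = (K'⊕opad) ∥ inner = 61 61 0b ∥ 6c 83.
Outer hash (tag): even-index sum = 239 mod 256 = 239; odd-index sum = 205 mod 256 = 205 → ef cd.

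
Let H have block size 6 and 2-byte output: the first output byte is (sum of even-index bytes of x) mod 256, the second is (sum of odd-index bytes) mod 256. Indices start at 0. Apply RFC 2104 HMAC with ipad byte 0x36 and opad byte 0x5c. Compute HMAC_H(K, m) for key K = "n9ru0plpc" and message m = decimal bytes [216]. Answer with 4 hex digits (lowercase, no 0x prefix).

Key "n9ru0plpc" = 6e 39 72 75 30 70 6c 70 63 is 9 bytes > B = 6, so hash it first: H(key) = df 8e, then zero-pad to 6 bytes: K' = df 8e 00 00 00 00.
K' ⊕ ipad = e9 b8 36 36 36 36.  K' ⊕ opad = 83 d2 5c 5c 5c 5c.
Inner input = (K'⊕ipad) ∥ m = e9 b8 36 36 36 36 ∥ d8.
Inner hash: even-index sum = 557 mod 256 = 45; odd-index sum = 292 mod 256 = 36 → 2d 24.
Outer input = (K'⊕opad) ∥ inner = 83 d2 5c 5c 5c 5c ∥ 2d 24.
Outer hash (tag): even-index sum = 360 mod 256 = 104; odd-index sum = 430 mod 256 = 174 → 68 ae.

68ae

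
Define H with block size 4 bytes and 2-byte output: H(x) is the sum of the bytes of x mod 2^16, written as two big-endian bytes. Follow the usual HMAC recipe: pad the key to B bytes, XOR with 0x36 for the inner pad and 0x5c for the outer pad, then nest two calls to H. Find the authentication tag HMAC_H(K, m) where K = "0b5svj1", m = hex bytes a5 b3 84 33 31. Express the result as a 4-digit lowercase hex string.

018d

Key "0b5svj1" = 30 62 35 73 76 6a 31 is 7 bytes > B = 4, so hash it first: H(key) = 02 4b, then zero-pad to 4 bytes: K' = 02 4b 00 00.
K' ⊕ ipad = 34 7d 36 36.  K' ⊕ opad = 5e 17 5c 5c.
Inner input = (K'⊕ipad) ∥ m = 34 7d 36 36 ∥ a5 b3 84 33 31.
Inner hash: sum = 52+125+54+54+165+179+132+51+49 = 861 → 03 5d.
Outer input = (K'⊕opad) ∥ inner = 5e 17 5c 5c ∥ 03 5d.
Outer hash (tag): sum = 94+23+92+92+3+93 = 397 → 01 8d.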